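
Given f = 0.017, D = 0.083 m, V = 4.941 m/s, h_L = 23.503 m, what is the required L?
Formula: h_L = f \frac{L}{D} \frac{V^2}{2g}
Substituting knowns: 23.503 = 0.017·(L/0.083)·4.941²/(2·9.81)
Solving for L: L = 23.503·2·9.81·0.083/(0.017·4.941²) = 92.22 m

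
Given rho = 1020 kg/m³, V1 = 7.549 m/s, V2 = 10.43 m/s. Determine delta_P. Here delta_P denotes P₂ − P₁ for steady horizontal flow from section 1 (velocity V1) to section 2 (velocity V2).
Formula: \Delta P = \frac{1}{2} \rho (V_1^2 - V_2^2)
delta_P = 0.5·1020·(7.549² − 10.43²)/1000 = -26.42 kPa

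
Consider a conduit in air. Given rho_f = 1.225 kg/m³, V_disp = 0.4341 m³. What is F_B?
Formula: F_B = \rho_f g V_{disp}
F_B = 1.225·9.81·0.4341 = 5.217 N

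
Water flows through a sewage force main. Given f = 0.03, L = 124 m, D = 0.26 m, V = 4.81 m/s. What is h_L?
Formula: h_L = f \frac{L}{D} \frac{V^2}{2g}
h_L = 0.03·(124/0.26)·4.81²/(2·9.81) = 16.87 m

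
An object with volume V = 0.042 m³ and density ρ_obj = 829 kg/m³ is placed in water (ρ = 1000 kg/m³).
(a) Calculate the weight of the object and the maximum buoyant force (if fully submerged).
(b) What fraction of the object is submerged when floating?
(a) W=rho_obj*g*V=829*9.81*0.042=341.6 N; F_B(max)=rho*g*V=1000*9.81*0.042=412.0 N
(b) Floating fraction=rho_obj/rho=829/1000=0.829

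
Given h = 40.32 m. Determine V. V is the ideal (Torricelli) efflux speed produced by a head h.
Formula: V = \sqrt{2 g h}
V = √(2·9.81·40.32) = 28.13 m/s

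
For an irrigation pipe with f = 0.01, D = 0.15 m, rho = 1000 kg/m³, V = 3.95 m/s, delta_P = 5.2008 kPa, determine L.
Formula: \Delta P = f \frac{L}{D} \frac{\rho V^2}{2}
Substituting knowns: 5.2008 = 0.01·(L/0.15)·0.5·1000·3.95²/1000
Solving for L: L = (5.2008·1000)·0.15/(0.01·0.5·1000·3.95²) = 10 m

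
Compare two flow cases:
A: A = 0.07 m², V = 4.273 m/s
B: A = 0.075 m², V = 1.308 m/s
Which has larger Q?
Q(A) = 299.1 L/s, Q(B) = 98.1 L/s. Answer: A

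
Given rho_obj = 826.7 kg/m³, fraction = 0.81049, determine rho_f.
Formula: f_{sub} = \frac{\rho_{obj}}{\rho_f}
Substituting knowns: 0.81049 = 826.7/rho_f
Solving for rho_f: rho_f = 826.7/0.81049 = 1020 kg/m³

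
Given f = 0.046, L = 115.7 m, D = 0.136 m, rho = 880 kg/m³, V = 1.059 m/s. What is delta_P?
Formula: \Delta P = f \frac{L}{D} \frac{\rho V^2}{2}
delta_P = 0.046·(115.7/0.136)·0.5·880·1.059²/1000 = 19.31 kPa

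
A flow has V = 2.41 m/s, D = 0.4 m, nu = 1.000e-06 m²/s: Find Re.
Formula: Re = \frac{V D}{\nu}
Re = 2.41·0.4/1.000e-06 = 964000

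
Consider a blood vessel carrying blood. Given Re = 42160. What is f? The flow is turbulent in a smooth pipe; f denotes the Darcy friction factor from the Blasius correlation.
Formula: f = \frac{0.316}{Re^{0.25}}
f = 0.316/42160^0.25 = 0.02205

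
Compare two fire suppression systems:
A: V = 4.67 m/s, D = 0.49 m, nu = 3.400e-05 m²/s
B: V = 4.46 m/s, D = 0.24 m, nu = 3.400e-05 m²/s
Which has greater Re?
Re(A) = 67303, Re(B) = 31482. Answer: A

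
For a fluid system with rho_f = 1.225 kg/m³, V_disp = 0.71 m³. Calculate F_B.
Formula: F_B = \rho_f g V_{disp}
F_B = 1.225·9.81·0.71 = 8.532 N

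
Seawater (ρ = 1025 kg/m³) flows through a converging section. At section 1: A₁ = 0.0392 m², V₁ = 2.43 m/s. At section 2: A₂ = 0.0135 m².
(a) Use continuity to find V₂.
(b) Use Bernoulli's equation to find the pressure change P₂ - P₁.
(a) Continuity: A₁V₁=A₂V₂ -> V₂=A₁V₁/A₂=0.0392*2.43/0.0135=7.06 m/s
(b) Bernoulli: P₂-P₁=0.5*rho*(V₁^2-V₂^2)/1000=0.5*1025*(2.43^2-7.06^2)/1000=-22.52 kPa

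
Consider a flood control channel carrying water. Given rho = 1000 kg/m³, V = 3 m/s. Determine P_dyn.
Formula: P_{dyn} = \frac{1}{2} \rho V^2
P_dyn = 0.5·1000·3²/1000 = 4.5 kPa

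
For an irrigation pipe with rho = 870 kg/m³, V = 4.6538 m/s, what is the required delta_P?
Formula: V = \sqrt{\frac{2 \Delta P}{\rho}}
Substituting knowns: 4.6538 = √(2·(delta_P·1000)/870)
Solving for delta_P: delta_P = 4.6538²·870/2/1000 = 9.421 kPa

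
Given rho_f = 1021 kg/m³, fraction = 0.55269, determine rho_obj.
Formula: f_{sub} = \frac{\rho_{obj}}{\rho_f}
Substituting knowns: 0.55269 = rho_obj/1021
Solving for rho_obj: rho_obj = 0.55269·1021 = 564.3 kg/m³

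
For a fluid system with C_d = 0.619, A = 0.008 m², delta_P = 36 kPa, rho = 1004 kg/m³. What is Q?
Formula: Q = C_d A \sqrt{\frac{2 \Delta P}{\rho}}
Q = 0.619·0.008·√(2·(36·1000)/1004)·1000 = 41.94 L/s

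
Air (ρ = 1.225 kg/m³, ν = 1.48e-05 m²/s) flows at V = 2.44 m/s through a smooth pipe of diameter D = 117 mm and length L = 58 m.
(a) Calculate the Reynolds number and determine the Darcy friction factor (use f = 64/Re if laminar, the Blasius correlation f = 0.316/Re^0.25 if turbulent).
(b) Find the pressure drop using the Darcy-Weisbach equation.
(a) Re = V·D/ν = 2.44·0.117/1.48e-05 = 19289 → turbulent (Re > 4000); f = 0.316/Re^0.25 = 0.316/19289^0.25 = 0.026814
(b) Darcy-Weisbach: ΔP = f·(L/D)·½ρV²/1000 = 0.026814·(58/0.117)·½·1.225·2.44²/1000 = 0.04847 kPa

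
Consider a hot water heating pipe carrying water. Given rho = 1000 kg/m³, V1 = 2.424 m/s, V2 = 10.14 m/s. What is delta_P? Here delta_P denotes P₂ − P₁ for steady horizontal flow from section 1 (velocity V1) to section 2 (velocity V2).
Formula: \Delta P = \frac{1}{2} \rho (V_1^2 - V_2^2)
delta_P = 0.5·1000·(2.424² − 10.14²)/1000 = -48.47 kPa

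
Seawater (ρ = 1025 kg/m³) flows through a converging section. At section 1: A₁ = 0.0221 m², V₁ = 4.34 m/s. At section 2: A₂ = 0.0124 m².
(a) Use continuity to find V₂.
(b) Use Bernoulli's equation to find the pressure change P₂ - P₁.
(a) Continuity: A₁V₁=A₂V₂ -> V₂=A₁V₁/A₂=0.0221*4.34/0.0124=7.74 m/s
(b) Bernoulli: P₂-P₁=0.5*rho*(V₁^2-V₂^2)/1000=0.5*1025*(4.34^2-7.74^2)/1000=-21.05 kPa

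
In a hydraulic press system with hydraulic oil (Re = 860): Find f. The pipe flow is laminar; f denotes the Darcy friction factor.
Formula: f = \frac{64}{Re}
f = 64/860 = 0.07442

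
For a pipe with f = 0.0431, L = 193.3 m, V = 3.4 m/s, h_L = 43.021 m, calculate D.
Formula: h_L = f \frac{L}{D} \frac{V^2}{2g}
Substituting knowns: 43.021 = 0.0431·(193.3/D)·3.4²/(2·9.81)
Solving for D: D = 0.0431·193.3·3.4²/(2·9.81·43.021) = 0.1141 m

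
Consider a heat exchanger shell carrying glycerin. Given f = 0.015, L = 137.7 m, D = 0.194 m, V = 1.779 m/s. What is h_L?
Formula: h_L = f \frac{L}{D} \frac{V^2}{2g}
h_L = 0.015·(137.7/0.194)·1.779²/(2·9.81) = 1.717 m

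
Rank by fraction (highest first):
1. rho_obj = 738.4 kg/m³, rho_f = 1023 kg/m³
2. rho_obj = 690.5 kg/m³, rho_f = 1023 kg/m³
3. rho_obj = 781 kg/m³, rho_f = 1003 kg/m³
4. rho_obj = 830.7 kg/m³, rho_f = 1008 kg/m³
Case 1: fraction = 0.7218
Case 2: fraction = 0.675
Case 3: fraction = 0.7787
Case 4: fraction = 0.8241
Ranking (highest first): 4, 3, 1, 2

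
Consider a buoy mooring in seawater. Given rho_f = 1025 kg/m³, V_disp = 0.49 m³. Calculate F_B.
Formula: F_B = \rho_f g V_{disp}
F_B = 1025·9.81·0.49 = 4927 N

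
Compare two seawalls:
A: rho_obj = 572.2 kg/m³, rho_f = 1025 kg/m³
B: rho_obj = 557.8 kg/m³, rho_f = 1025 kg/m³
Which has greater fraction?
fraction(A) = 0.5582, fraction(B) = 0.5442. Answer: A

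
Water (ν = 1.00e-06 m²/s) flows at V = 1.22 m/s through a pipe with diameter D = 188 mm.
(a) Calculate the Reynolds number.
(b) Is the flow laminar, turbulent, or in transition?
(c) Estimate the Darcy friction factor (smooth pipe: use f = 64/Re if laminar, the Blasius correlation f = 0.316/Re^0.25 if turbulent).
(a) Re = V·D/ν = 1.22·0.188/1.00e-06 = 229360
(b) Flow regime: turbulent (Re > 4000)
(c) Friction factor: f = 0.316/Re^0.25 = 0.316/229360^0.25 = 0.01444 (Blasius is strictly valid for Re ≲ 1e5; used here as the smooth-pipe estimate the problem specifies)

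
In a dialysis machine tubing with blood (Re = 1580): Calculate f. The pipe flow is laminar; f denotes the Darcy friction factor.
Formula: f = \frac{64}{Re}
f = 64/1580 = 0.04051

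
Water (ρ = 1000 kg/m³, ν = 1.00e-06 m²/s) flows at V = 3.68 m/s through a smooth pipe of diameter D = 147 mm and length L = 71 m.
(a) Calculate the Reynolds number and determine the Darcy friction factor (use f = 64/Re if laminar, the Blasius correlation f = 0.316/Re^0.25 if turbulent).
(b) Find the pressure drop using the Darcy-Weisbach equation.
(a) Re = V·D/ν = 3.68·0.147/1.00e-06 = 540960 → turbulent (Re > 4000); f = 0.316/Re^0.25 = 0.316/540960^0.25 = 0.011652 (Blasius is strictly valid for Re ≲ 1e5; used here as the smooth-pipe estimate the problem specifies)
(b) Darcy-Weisbach: ΔP = f·(L/D)·½ρV²/1000 = 0.011652·(71/0.147)·½·1000·3.68²/1000 = 38.11 kPa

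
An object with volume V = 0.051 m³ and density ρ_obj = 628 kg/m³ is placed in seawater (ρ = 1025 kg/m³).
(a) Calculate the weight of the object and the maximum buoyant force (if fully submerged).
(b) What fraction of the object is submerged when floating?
(a) W=rho_obj*g*V=628*9.81*0.051=314.2 N; F_B(max)=rho*g*V=1025*9.81*0.051=512.8 N
(b) Floating fraction=rho_obj/rho=628/1025=0.613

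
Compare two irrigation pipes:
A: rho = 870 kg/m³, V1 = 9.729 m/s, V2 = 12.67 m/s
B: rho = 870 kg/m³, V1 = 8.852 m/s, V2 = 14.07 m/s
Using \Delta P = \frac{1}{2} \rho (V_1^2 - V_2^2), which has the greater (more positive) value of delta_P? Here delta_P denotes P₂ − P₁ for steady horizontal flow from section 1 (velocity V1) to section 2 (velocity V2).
delta_P(A) = -28.66 kPa, delta_P(B) = -52.03 kPa. Answer: A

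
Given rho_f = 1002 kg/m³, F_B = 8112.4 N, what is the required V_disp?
Formula: F_B = \rho_f g V_{disp}
Substituting knowns: 8112.4 = 1002·9.81·V_disp
Solving for V_disp: V_disp = 8112.4/(1002·9.81) = 0.8253 m³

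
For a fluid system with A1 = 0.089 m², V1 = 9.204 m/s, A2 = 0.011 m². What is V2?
Formula: V_2 = \frac{A_1 V_1}{A_2}
V2 = 0.089·9.204/0.011 = 74.47 m/s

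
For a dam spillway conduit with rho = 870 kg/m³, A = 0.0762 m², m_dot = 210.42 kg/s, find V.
Formula: \dot{m} = \rho A V
Substituting knowns: 210.42 = 870·0.0762·V
Solving for V: V = 210.42/(870·0.0762) = 3.174 m/s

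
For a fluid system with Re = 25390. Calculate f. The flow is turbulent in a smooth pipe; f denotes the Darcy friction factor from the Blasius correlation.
Formula: f = \frac{0.316}{Re^{0.25}}
f = 0.316/25390^0.25 = 0.02503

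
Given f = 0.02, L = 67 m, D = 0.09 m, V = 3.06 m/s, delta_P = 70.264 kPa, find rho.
Formula: \Delta P = f \frac{L}{D} \frac{\rho V^2}{2}
Substituting knowns: 70.264 = 0.02·(67/0.09)·0.5·rho·3.06²/1000
Solving for rho: rho = (70.264·1000)/(0.02·(67/0.09)·0.5·3.06²) = 1008 kg/m³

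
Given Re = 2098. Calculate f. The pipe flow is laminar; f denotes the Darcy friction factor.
Formula: f = \frac{64}{Re}
f = 64/2098 = 0.03051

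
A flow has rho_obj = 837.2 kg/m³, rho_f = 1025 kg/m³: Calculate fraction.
Formula: f_{sub} = \frac{\rho_{obj}}{\rho_f}
fraction = 837.2/1025 = 0.8168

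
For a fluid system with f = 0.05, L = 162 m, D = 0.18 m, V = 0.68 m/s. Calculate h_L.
Formula: h_L = f \frac{L}{D} \frac{V^2}{2g}
h_L = 0.05·(162/0.18)·0.68²/(2·9.81) = 1.061 m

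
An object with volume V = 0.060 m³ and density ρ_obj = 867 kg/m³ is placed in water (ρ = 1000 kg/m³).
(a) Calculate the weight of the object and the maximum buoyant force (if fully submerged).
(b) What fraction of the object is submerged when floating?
(a) W=rho_obj*g*V=867*9.81*0.060=510.3 N; F_B(max)=rho*g*V=1000*9.81*0.060=588.6 N
(b) Floating fraction=rho_obj/rho=867/1000=0.867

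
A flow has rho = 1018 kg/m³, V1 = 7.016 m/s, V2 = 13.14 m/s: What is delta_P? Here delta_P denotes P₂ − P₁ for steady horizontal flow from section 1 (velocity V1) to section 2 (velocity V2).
Formula: \Delta P = \frac{1}{2} \rho (V_1^2 - V_2^2)
delta_P = 0.5·1018·(7.016² − 13.14²)/1000 = -62.83 kPa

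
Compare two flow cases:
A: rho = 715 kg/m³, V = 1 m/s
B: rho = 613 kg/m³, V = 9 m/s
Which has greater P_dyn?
P_dyn(A) = 0.3575 kPa, P_dyn(B) = 24.83 kPa. Answer: B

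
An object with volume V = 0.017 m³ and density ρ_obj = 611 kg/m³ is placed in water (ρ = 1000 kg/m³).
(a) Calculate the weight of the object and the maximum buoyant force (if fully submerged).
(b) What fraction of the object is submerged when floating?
(a) W=rho_obj*g*V=611*9.81*0.017=101.9 N; F_B(max)=rho*g*V=1000*9.81*0.017=166.8 N
(b) Floating fraction=rho_obj/rho=611/1000=0.611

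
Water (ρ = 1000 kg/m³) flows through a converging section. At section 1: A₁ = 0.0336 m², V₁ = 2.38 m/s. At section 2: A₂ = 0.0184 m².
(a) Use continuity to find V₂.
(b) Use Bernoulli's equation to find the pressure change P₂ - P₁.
(a) Continuity: A₁V₁=A₂V₂ -> V₂=A₁V₁/A₂=0.0336*2.38/0.0184=4.35 m/s
(b) Bernoulli: P₂-P₁=0.5*rho*(V₁^2-V₂^2)/1000=0.5*1000*(2.38^2-4.35^2)/1000=-6.629 kPa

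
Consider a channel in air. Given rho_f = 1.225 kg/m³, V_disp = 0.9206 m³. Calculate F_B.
Formula: F_B = \rho_f g V_{disp}
F_B = 1.225·9.81·0.9206 = 11.06 N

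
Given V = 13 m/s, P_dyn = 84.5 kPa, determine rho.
Formula: P_{dyn} = \frac{1}{2} \rho V^2
Substituting knowns: 84.5 = 0.5·rho·13²/1000
Solving for rho: rho = 2·(84.5·1000)/13² = 1000 kg/m³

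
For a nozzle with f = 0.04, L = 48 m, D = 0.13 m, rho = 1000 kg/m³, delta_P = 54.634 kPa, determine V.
Formula: \Delta P = f \frac{L}{D} \frac{\rho V^2}{2}
Substituting knowns: 54.634 = 0.04·(48/0.13)·0.5·1000·V²/1000
Solving for V: V = √((54.634·1000)/(0.04·(48/0.13)·0.5·1000)) = 2.72 m/s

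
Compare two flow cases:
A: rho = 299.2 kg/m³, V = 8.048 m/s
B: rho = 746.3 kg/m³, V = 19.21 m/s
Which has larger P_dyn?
P_dyn(A) = 9.69 kPa, P_dyn(B) = 137.7 kPa. Answer: B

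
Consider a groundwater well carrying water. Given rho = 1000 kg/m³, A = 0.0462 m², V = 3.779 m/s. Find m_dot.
Formula: \dot{m} = \rho A V
m_dot = 1000·0.0462·3.779 = 174.6 kg/s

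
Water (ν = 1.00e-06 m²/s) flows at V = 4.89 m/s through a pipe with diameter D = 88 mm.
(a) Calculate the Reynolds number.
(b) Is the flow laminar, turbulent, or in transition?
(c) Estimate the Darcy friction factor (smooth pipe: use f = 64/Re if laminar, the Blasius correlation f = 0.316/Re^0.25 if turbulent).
(a) Re = V·D/ν = 4.89·0.088/1.00e-06 = 430320
(b) Flow regime: turbulent (Re > 4000)
(c) Friction factor: f = 0.316/Re^0.25 = 0.316/430320^0.25 = 0.01234 (Blasius is strictly valid for Re ≲ 1e5; used here as the smooth-pipe estimate the problem specifies)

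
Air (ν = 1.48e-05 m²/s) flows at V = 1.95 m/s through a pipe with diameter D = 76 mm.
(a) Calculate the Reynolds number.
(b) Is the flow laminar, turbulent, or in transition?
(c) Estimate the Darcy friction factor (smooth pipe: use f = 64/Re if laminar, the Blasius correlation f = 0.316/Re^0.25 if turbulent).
(a) Re = V·D/ν = 1.95·0.076/1.48e-05 = 10014
(b) Flow regime: turbulent (Re > 4000)
(c) Friction factor: f = 0.316/Re^0.25 = 0.316/10014^0.25 = 0.03159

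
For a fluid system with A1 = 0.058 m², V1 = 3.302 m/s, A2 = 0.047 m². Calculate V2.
Formula: V_2 = \frac{A_1 V_1}{A_2}
V2 = 0.058·3.302/0.047 = 4.075 m/s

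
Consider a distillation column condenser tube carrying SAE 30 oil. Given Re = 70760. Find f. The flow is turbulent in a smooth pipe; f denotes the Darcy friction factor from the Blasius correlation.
Formula: f = \frac{0.316}{Re^{0.25}}
f = 0.316/70760^0.25 = 0.01937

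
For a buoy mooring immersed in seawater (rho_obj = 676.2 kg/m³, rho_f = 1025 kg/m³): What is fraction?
Formula: f_{sub} = \frac{\rho_{obj}}{\rho_f}
fraction = 676.2/1025 = 0.6597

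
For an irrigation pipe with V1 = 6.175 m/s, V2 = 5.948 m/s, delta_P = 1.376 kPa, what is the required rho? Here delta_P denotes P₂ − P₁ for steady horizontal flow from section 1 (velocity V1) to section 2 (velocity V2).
Formula: \Delta P = \frac{1}{2} \rho (V_1^2 - V_2^2)
Substituting knowns: 1.376 = 0.5·rho·(6.175² − 5.948²)/1000
Solving for rho: rho = 2·(1.376·1000)/(6.175² − 5.948²) = 1000 kg/m³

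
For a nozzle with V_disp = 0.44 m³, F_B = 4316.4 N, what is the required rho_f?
Formula: F_B = \rho_f g V_{disp}
Substituting knowns: 4316.4 = rho_f·9.81·0.44
Solving for rho_f: rho_f = 4316.4/(9.81·0.44) = 1000 kg/m³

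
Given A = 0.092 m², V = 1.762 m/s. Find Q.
Formula: Q = A V
Q = 0.092·1.762·1000 = 162.1 L/s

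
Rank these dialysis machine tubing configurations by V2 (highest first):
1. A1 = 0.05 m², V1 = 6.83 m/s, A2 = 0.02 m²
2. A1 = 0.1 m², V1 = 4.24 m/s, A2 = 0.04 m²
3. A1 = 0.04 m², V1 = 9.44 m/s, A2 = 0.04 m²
Case 1: V2 = 17.07 m/s
Case 2: V2 = 10.6 m/s
Case 3: V2 = 9.44 m/s
Ranking (highest first): 1, 2, 3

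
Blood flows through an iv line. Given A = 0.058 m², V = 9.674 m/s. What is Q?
Formula: Q = A V
Q = 0.058·9.674·1000 = 561.1 L/s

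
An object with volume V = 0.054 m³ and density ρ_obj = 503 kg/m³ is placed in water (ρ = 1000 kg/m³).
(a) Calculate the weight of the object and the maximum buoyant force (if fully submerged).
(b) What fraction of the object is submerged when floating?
(a) W=rho_obj*g*V=503*9.81*0.054=266.5 N; F_B(max)=rho*g*V=1000*9.81*0.054=529.7 N
(b) Floating fraction=rho_obj/rho=503/1000=0.503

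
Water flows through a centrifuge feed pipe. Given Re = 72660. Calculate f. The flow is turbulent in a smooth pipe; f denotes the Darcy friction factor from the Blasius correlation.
Formula: f = \frac{0.316}{Re^{0.25}}
f = 0.316/72660^0.25 = 0.01925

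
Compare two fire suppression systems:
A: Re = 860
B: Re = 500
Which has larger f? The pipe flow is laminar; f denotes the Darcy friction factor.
f(A) = 0.07442, f(B) = 0.128. Answer: B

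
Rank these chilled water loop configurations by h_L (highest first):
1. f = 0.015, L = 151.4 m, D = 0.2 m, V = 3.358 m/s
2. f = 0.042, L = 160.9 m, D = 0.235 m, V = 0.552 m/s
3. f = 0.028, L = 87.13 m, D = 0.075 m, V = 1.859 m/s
Case 1: h_L = 6.526 m
Case 2: h_L = 0.4466 m
Case 3: h_L = 5.73 m
Ranking (highest first): 1, 3, 2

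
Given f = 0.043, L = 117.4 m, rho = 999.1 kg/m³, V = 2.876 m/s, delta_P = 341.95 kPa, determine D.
Formula: \Delta P = f \frac{L}{D} \frac{\rho V^2}{2}
Substituting knowns: 341.95 = 0.043·(117.4/D)·0.5·999.1·2.876²/1000
Solving for D: D = 0.043·117.4·0.5·999.1·2.876²/(341.95·1000) = 0.061 m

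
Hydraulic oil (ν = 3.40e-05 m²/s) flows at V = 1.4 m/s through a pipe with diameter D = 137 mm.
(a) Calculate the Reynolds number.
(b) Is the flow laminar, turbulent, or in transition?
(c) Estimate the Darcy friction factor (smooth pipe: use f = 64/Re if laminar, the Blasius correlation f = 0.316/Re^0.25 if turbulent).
(a) Re = V·D/ν = 1.4·0.137/3.40e-05 = 5641.2
(b) Flow regime: turbulent (Re > 4000)
(c) Friction factor: f = 0.316/Re^0.25 = 0.316/5641.2^0.25 = 0.03646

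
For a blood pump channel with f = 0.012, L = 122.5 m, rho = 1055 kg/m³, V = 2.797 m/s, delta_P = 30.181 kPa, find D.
Formula: \Delta P = f \frac{L}{D} \frac{\rho V^2}{2}
Substituting knowns: 30.181 = 0.012·(122.5/D)·0.5·1055·2.797²/1000
Solving for D: D = 0.012·122.5·0.5·1055·2.797²/(30.181·1000) = 0.201 m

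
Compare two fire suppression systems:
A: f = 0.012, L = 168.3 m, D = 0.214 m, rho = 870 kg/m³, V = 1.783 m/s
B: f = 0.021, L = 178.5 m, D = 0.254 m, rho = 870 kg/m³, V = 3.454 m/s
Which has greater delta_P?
delta_P(A) = 13.05 kPa, delta_P(B) = 76.59 kPa. Answer: B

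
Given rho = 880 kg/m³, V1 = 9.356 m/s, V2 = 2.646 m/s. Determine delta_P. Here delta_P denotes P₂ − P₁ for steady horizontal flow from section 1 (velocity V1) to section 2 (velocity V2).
Formula: \Delta P = \frac{1}{2} \rho (V_1^2 - V_2^2)
delta_P = 0.5·880·(9.356² − 2.646²)/1000 = 35.43 kPa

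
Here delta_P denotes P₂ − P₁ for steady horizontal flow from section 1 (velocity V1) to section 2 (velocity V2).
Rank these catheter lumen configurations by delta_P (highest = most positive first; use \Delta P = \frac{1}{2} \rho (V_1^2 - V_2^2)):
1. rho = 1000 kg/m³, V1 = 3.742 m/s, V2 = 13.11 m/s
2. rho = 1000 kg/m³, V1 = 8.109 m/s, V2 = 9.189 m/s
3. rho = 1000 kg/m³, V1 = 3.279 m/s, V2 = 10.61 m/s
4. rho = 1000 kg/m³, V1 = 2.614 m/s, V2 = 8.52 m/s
Case 1: delta_P = -78.93 kPa
Case 2: delta_P = -9.341 kPa
Case 3: delta_P = -50.91 kPa
Case 4: delta_P = -32.88 kPa
Ranking (highest first): 2, 4, 3, 1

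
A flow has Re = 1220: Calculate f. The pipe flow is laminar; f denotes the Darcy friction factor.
Formula: f = \frac{64}{Re}
f = 64/1220 = 0.05246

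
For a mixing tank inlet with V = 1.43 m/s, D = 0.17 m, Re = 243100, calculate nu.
Formula: Re = \frac{V D}{\nu}
Substituting knowns: 243100 = 1.43·0.17/nu
Solving for nu: nu = 1.43·0.17/243100 = 1.000e-06 m²/s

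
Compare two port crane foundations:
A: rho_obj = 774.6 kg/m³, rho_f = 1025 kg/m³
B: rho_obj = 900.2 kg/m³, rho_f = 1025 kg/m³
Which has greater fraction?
fraction(A) = 0.7557, fraction(B) = 0.8782. Answer: B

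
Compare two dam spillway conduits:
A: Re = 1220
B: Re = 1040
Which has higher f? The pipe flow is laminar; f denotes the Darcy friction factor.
f(A) = 0.05246, f(B) = 0.06154. Answer: B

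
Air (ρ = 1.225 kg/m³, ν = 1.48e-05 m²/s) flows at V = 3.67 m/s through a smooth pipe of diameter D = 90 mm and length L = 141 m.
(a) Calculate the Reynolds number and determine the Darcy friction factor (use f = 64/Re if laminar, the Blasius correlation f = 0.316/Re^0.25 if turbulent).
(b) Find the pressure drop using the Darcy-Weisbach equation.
(a) Re = V·D/ν = 3.67·0.09/1.48e-05 = 22318 → turbulent (Re > 4000); f = 0.316/Re^0.25 = 0.316/22318^0.25 = 0.025854
(b) Darcy-Weisbach: ΔP = f·(L/D)·½ρV²/1000 = 0.025854·(141/0.090)·½·1.225·3.67²/1000 = 0.3342 kPa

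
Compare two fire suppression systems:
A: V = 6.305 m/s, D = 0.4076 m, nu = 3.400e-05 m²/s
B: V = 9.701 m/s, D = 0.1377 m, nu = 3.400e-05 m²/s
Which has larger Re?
Re(A) = 75586, Re(B) = 39289. Answer: A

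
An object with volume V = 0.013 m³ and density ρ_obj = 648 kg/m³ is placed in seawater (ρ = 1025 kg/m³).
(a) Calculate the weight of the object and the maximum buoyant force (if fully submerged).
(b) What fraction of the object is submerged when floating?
(a) W=rho_obj*g*V=648*9.81*0.013=82.6 N; F_B(max)=rho*g*V=1025*9.81*0.013=130.7 N
(b) Floating fraction=rho_obj/rho=648/1025=0.632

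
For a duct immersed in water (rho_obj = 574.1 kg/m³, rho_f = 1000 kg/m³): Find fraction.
Formula: f_{sub} = \frac{\rho_{obj}}{\rho_f}
fraction = 574.1/1000 = 0.5741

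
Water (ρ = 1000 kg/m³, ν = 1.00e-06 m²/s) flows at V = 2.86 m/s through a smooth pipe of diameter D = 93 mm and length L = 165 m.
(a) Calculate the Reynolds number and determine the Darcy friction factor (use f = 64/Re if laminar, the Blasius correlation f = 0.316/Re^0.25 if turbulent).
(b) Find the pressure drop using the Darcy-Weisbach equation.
(a) Re = V·D/ν = 2.86·0.093/1.00e-06 = 265980 → turbulent (Re > 4000); f = 0.316/Re^0.25 = 0.316/265980^0.25 = 0.013915 (Blasius is strictly valid for Re ≲ 1e5; used here as the smooth-pipe estimate the problem specifies)
(b) Darcy-Weisbach: ΔP = f·(L/D)·½ρV²/1000 = 0.013915·(165/0.093)·½·1000·2.86²/1000 = 101 kPa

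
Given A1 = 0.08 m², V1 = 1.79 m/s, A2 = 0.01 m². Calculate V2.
Formula: V_2 = \frac{A_1 V_1}{A_2}
V2 = 0.08·1.79/0.01 = 14.32 m/s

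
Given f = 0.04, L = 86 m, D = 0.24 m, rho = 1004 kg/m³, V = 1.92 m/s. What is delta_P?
Formula: \Delta P = f \frac{L}{D} \frac{\rho V^2}{2}
delta_P = 0.04·(86/0.24)·0.5·1004·1.92²/1000 = 26.52 kPa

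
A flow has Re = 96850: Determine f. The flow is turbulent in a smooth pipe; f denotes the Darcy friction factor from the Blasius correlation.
Formula: f = \frac{0.316}{Re^{0.25}}
f = 0.316/96850^0.25 = 0.01791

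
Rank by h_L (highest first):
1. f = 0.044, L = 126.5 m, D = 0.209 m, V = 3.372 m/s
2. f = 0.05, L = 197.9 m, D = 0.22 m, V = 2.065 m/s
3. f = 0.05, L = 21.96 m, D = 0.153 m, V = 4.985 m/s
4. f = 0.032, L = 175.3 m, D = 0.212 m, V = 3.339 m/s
Case 1: h_L = 15.43 m
Case 2: h_L = 9.775 m
Case 3: h_L = 9.09 m
Case 4: h_L = 15.04 m
Ranking (highest first): 1, 4, 2, 3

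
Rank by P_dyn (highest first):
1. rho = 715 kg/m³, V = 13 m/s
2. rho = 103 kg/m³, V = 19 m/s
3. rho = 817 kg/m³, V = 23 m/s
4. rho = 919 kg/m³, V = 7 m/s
Case 1: P_dyn = 60.42 kPa
Case 2: P_dyn = 18.59 kPa
Case 3: P_dyn = 216.1 kPa
Case 4: P_dyn = 22.52 kPa
Ranking (highest first): 3, 1, 4, 2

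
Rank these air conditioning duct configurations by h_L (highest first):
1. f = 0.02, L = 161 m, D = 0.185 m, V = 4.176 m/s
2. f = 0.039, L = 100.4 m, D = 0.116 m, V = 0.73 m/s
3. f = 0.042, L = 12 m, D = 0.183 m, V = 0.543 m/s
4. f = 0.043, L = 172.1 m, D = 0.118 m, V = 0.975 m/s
Case 1: h_L = 15.47 m
Case 2: h_L = 0.9168 m
Case 3: h_L = 0.04139 m
Case 4: h_L = 3.039 m
Ranking (highest first): 1, 4, 2, 3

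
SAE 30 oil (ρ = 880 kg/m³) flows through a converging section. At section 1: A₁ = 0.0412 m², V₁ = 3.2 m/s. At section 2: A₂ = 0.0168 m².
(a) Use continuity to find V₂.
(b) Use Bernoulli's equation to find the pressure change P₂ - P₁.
(a) Continuity: A₁V₁=A₂V₂ -> V₂=A₁V₁/A₂=0.0412*3.2/0.0168=7.85 m/s
(b) Bernoulli: P₂-P₁=0.5*rho*(V₁^2-V₂^2)/1000=0.5*880*(3.2^2-7.85^2)/1000=-22.61 kPa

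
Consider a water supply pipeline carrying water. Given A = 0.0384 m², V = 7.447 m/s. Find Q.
Formula: Q = A V
Q = 0.0384·7.447·1000 = 286 L/s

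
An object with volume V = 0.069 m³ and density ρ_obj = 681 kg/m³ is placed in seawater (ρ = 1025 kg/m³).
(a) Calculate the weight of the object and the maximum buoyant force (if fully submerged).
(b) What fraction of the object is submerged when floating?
(a) W=rho_obj*g*V=681*9.81*0.069=461.0 N; F_B(max)=rho*g*V=1025*9.81*0.069=693.8 N
(b) Floating fraction=rho_obj/rho=681/1025=0.664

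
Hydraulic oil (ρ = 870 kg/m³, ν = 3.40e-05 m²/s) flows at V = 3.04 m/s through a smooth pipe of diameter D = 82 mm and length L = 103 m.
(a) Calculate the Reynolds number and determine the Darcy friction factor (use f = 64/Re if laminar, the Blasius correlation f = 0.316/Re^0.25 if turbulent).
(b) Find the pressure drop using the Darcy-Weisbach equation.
(a) Re = V·D/ν = 3.04·0.082/3.40e-05 = 7331.8 → turbulent (Re > 4000); f = 0.316/Re^0.25 = 0.316/7331.8^0.25 = 0.03415
(b) Darcy-Weisbach: ΔP = f·(L/D)·½ρV²/1000 = 0.03415·(103/0.082)·½·870·3.04²/1000 = 172.4 kPa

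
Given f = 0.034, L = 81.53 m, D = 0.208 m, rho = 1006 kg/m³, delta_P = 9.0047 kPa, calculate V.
Formula: \Delta P = f \frac{L}{D} \frac{\rho V^2}{2}
Substituting knowns: 9.0047 = 0.034·(81.53/0.208)·0.5·1006·V²/1000
Solving for V: V = √((9.0047·1000)/(0.034·(81.53/0.208)·0.5·1006)) = 1.159 m/s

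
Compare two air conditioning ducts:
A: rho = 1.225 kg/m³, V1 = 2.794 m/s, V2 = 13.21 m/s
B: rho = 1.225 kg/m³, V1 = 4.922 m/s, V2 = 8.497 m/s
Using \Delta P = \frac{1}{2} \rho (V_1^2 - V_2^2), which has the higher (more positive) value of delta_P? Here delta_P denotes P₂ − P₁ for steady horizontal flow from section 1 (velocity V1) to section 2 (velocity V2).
delta_P(A) = -0.1021 kPa, delta_P(B) = -0.02938 kPa. Answer: B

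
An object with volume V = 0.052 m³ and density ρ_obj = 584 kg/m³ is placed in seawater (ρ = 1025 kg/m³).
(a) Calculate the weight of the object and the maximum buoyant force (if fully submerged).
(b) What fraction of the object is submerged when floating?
(a) W=rho_obj*g*V=584*9.81*0.052=297.9 N; F_B(max)=rho*g*V=1025*9.81*0.052=522.9 N
(b) Floating fraction=rho_obj/rho=584/1025=0.570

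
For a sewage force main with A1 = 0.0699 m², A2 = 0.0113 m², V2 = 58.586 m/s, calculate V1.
Formula: V_2 = \frac{A_1 V_1}{A_2}
Substituting knowns: 58.586 = 0.0699·V1/0.0113
Solving for V1: V1 = 58.586·0.0113/0.0699 = 9.471 m/s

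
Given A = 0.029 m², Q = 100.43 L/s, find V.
Formula: Q = A V
Substituting knowns: 100.43 = 0.029·V·1000
Solving for V: V = (100.43/1000)/0.029 = 3.463 m/s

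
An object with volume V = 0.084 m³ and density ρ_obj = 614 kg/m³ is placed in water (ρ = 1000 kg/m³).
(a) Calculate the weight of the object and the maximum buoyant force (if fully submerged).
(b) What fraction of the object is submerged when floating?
(a) W=rho_obj*g*V=614*9.81*0.084=506.0 N; F_B(max)=rho*g*V=1000*9.81*0.084=824.0 N
(b) Floating fraction=rho_obj/rho=614/1000=0.614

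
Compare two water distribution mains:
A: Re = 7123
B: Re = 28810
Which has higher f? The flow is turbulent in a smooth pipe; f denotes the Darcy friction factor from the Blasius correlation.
f(A) = 0.0344, f(B) = 0.02425. Answer: A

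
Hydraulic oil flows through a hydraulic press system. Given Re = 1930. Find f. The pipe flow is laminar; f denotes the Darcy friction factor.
Formula: f = \frac{64}{Re}
f = 64/1930 = 0.03316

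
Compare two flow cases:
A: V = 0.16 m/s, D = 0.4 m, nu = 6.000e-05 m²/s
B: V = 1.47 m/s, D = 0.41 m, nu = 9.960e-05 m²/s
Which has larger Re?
Re(A) = 1067, Re(B) = 6051. Answer: B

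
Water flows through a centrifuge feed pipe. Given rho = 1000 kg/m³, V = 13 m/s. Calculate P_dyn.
Formula: P_{dyn} = \frac{1}{2} \rho V^2
P_dyn = 0.5·1000·13²/1000 = 84.5 kPa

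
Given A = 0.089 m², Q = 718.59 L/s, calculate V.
Formula: Q = A V
Substituting knowns: 718.59 = 0.089·V·1000
Solving for V: V = (718.59/1000)/0.089 = 8.074 m/s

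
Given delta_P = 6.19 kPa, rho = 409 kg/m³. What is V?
Formula: V = \sqrt{\frac{2 \Delta P}{\rho}}
V = √(2·(6.19·1000)/409) = 5.502 m/s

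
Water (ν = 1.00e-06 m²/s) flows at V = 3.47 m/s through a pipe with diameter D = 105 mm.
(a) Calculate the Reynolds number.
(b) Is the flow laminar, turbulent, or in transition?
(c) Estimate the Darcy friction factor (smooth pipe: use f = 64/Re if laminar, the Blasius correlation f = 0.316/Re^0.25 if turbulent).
(a) Re = V·D/ν = 3.47·0.105/1.00e-06 = 364350
(b) Flow regime: turbulent (Re > 4000)
(c) Friction factor: f = 0.316/Re^0.25 = 0.316/364350^0.25 = 0.01286 (Blasius is strictly valid for Re ≲ 1e5; used here as the smooth-pipe estimate the problem specifies)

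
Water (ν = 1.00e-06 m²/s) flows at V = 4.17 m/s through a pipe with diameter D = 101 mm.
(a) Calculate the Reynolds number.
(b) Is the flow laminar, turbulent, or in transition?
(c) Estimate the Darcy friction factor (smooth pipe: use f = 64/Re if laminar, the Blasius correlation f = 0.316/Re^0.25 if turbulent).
(a) Re = V·D/ν = 4.17·0.101/1.00e-06 = 421170
(b) Flow regime: turbulent (Re > 4000)
(c) Friction factor: f = 0.316/Re^0.25 = 0.316/421170^0.25 = 0.0124 (Blasius is strictly valid for Re ≲ 1e5; used here as the smooth-pipe estimate the problem specifies)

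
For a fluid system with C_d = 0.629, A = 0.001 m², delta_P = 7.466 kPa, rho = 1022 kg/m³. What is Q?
Formula: Q = C_d A \sqrt{\frac{2 \Delta P}{\rho}}
Q = 0.629·0.001·√(2·(7.466·1000)/1022)·1000 = 2.404 L/s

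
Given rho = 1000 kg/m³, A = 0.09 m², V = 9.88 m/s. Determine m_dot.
Formula: \dot{m} = \rho A V
m_dot = 1000·0.09·9.88 = 889.2 kg/s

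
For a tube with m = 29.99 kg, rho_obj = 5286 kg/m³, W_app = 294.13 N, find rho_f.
Formula: W_{app} = mg\left(1 - \frac{\rho_f}{\rho_{obj}}\right)
Substituting knowns: 294.13 = 29.99·9.81·(1 − rho_f/5286)
Solving for rho_f: rho_f = 5286·(1 − 294.13/(29.99·9.81)) = 1.292 kg/m³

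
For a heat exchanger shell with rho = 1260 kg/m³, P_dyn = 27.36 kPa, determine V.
Formula: P_{dyn} = \frac{1}{2} \rho V^2
Substituting knowns: 27.36 = 0.5·1260·V²/1000
Solving for V: V = √(2·(27.36·1000)/1260) = 6.59 m/s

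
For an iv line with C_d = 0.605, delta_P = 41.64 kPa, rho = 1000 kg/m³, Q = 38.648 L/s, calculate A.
Formula: Q = C_d A \sqrt{\frac{2 \Delta P}{\rho}}
Substituting knowns: 38.648 = 0.605·A·√(2·(41.64·1000)/1000)·1000
Solving for A: A = (38.648/1000)/(0.605·√(2·(41.64·1000)/1000)) = 0.007 m²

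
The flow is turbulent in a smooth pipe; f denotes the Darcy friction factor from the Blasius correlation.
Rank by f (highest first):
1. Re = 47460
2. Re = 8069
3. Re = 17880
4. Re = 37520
Case 1: f = 0.02141
Case 2: f = 0.03334
Case 3: f = 0.02733
Case 4: f = 0.0227
Ranking (highest first): 2, 3, 4, 1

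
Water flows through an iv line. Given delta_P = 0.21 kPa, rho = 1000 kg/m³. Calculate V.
Formula: V = \sqrt{\frac{2 \Delta P}{\rho}}
V = √(2·(0.21·1000)/1000) = 0.6481 m/s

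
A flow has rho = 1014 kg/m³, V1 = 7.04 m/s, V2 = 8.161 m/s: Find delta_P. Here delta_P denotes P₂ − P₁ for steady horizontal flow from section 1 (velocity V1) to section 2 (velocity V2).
Formula: \Delta P = \frac{1}{2} \rho (V_1^2 - V_2^2)
delta_P = 0.5·1014·(7.04² − 8.161²)/1000 = -8.639 kPa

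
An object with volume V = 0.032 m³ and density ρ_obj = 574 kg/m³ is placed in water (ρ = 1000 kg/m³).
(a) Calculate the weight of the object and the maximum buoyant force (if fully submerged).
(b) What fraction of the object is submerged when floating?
(a) W=rho_obj*g*V=574*9.81*0.032=180.2 N; F_B(max)=rho*g*V=1000*9.81*0.032=313.9 N
(b) Floating fraction=rho_obj/rho=574/1000=0.574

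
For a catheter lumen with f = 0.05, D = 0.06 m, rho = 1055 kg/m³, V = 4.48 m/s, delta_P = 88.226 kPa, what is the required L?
Formula: \Delta P = f \frac{L}{D} \frac{\rho V^2}{2}
Substituting knowns: 88.226 = 0.05·(L/0.06)·0.5·1055·4.48²/1000
Solving for L: L = (88.226·1000)·0.06/(0.05·0.5·1055·4.48²) = 10 m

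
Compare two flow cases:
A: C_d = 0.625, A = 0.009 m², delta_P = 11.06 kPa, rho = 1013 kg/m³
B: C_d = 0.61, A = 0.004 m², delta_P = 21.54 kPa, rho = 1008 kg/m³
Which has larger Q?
Q(A) = 26.29 L/s, Q(B) = 15.95 L/s. Answer: A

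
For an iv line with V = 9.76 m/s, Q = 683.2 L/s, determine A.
Formula: Q = A V
Substituting knowns: 683.2 = A·9.76·1000
Solving for A: A = (683.2/1000)/9.76 = 0.07 m²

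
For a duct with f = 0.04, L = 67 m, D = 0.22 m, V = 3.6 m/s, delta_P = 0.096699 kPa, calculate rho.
Formula: \Delta P = f \frac{L}{D} \frac{\rho V^2}{2}
Substituting knowns: 0.096699 = 0.04·(67/0.22)·0.5·rho·3.6²/1000
Solving for rho: rho = (0.096699·1000)/(0.04·(67/0.22)·0.5·3.6²) = 1.225 kg/m³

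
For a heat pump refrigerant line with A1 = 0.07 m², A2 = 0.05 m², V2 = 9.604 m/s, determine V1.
Formula: V_2 = \frac{A_1 V_1}{A_2}
Substituting knowns: 9.604 = 0.07·V1/0.05
Solving for V1: V1 = 9.604·0.05/0.07 = 6.86 m/s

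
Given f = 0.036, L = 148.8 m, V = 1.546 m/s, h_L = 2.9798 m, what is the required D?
Formula: h_L = f \frac{L}{D} \frac{V^2}{2g}
Substituting knowns: 2.9798 = 0.036·(148.8/D)·1.546²/(2·9.81)
Solving for D: D = 0.036·148.8·1.546²/(2·9.81·2.9798) = 0.219 m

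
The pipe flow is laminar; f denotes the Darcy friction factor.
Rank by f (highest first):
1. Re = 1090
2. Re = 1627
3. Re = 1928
Case 1: f = 0.05872
Case 2: f = 0.03934
Case 3: f = 0.0332
Ranking (highest first): 1, 2, 3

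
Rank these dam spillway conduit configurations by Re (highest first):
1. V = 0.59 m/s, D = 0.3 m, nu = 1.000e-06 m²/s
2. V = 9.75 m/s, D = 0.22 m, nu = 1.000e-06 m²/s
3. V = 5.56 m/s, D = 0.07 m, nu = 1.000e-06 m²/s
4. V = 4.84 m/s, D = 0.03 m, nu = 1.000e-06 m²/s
Case 1: Re = 177000
Case 2: Re = 2.145e+06
Case 3: Re = 389200
Case 4: Re = 145200
Ranking (highest first): 2, 3, 1, 4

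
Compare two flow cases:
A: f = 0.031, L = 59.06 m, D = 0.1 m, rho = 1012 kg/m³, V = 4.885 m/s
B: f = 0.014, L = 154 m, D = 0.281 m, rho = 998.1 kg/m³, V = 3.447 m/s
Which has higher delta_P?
delta_P(A) = 221.1 kPa, delta_P(B) = 45.5 kPa. Answer: A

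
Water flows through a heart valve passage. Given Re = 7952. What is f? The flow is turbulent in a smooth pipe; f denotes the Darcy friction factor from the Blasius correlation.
Formula: f = \frac{0.316}{Re^{0.25}}
f = 0.316/7952^0.25 = 0.03346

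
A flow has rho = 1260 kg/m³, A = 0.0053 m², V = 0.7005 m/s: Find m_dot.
Formula: \dot{m} = \rho A V
m_dot = 1260·0.0053·0.7005 = 4.678 kg/s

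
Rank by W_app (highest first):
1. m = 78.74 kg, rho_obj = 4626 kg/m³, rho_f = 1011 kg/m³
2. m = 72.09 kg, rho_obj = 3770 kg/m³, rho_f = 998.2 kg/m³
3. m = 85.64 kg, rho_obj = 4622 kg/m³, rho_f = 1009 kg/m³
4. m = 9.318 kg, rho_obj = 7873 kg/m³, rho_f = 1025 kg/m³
Case 1: W_app = 603.6 N
Case 2: W_app = 520 N
Case 3: W_app = 656.7 N
Case 4: W_app = 79.51 N
Ranking (highest first): 3, 1, 2, 4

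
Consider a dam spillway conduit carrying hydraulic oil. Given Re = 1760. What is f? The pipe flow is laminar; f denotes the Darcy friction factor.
Formula: f = \frac{64}{Re}
f = 64/1760 = 0.03636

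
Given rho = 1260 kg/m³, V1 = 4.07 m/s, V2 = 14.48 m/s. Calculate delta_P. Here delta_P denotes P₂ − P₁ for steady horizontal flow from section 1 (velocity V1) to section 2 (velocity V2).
Formula: \Delta P = \frac{1}{2} \rho (V_1^2 - V_2^2)
delta_P = 0.5·1260·(4.07² − 14.48²)/1000 = -121.7 kPa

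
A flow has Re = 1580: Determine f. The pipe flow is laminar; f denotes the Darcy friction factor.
Formula: f = \frac{64}{Re}
f = 64/1580 = 0.04051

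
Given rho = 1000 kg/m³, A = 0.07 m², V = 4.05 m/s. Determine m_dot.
Formula: \dot{m} = \rho A V
m_dot = 1000·0.07·4.05 = 283.5 kg/s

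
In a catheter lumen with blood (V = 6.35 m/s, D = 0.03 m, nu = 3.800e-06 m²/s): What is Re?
Formula: Re = \frac{V D}{\nu}
Re = 6.35·0.03/3.800e-06 = 50132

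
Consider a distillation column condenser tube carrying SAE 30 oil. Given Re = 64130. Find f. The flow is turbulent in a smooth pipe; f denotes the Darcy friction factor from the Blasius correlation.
Formula: f = \frac{0.316}{Re^{0.25}}
f = 0.316/64130^0.25 = 0.01986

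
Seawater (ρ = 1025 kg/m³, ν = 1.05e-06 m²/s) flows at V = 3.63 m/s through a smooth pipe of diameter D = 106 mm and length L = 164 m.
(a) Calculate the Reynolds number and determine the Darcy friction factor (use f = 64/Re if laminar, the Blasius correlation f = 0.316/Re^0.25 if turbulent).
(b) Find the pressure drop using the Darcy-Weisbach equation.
(a) Re = V·D/ν = 3.63·0.106/1.05e-06 = 366460 → turbulent (Re > 4000); f = 0.316/Re^0.25 = 0.316/366460^0.25 = 0.012843 (Blasius is strictly valid for Re ≲ 1e5; used here as the smooth-pipe estimate the problem specifies)
(b) Darcy-Weisbach: ΔP = f·(L/D)·½ρV²/1000 = 0.012843·(164/0.106)·½·1025·3.63²/1000 = 134.2 kPa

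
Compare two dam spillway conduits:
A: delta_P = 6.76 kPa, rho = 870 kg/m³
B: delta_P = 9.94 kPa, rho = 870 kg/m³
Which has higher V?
V(A) = 3.942 m/s, V(B) = 4.78 m/s. Answer: B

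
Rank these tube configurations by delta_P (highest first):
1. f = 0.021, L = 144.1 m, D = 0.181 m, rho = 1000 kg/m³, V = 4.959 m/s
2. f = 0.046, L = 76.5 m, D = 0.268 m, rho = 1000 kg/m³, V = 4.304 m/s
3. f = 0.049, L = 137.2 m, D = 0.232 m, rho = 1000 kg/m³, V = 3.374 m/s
Case 1: delta_P = 205.6 kPa
Case 2: delta_P = 121.6 kPa
Case 3: delta_P = 164.9 kPa
Ranking (highest first): 1, 3, 2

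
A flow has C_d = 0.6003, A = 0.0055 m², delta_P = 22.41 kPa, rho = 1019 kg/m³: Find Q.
Formula: Q = C_d A \sqrt{\frac{2 \Delta P}{\rho}}
Q = 0.6003·0.0055·√(2·(22.41·1000)/1019)·1000 = 21.9 L/s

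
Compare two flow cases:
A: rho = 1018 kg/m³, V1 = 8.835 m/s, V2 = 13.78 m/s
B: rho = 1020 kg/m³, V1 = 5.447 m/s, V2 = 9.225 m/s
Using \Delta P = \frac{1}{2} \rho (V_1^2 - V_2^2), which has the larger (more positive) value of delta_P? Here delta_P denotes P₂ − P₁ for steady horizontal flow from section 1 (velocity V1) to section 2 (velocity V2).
delta_P(A) = -56.92 kPa, delta_P(B) = -28.27 kPa. Answer: B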